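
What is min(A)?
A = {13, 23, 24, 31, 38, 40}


Set A = {13, 23, 24, 31, 38, 40}
Elements in ascending order: 13, 23, 24, 31, 38, 40
The smallest element is 13.

13


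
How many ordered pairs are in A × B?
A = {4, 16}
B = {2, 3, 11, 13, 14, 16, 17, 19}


Set A = {4, 16} has 2 elements.
Set B = {2, 3, 11, 13, 14, 16, 17, 19} has 8 elements.
|A × B| = |A| × |B| = 2 × 8 = 16

16


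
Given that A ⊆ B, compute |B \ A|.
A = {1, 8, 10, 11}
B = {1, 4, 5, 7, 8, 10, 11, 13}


Set A = {1, 8, 10, 11}, |A| = 4
Set B = {1, 4, 5, 7, 8, 10, 11, 13}, |B| = 8
Since A ⊆ B: B \ A = {4, 5, 7, 13}
|B| - |A| = 8 - 4 = 4

4


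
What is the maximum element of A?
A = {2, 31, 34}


Set A = {2, 31, 34}
Elements in ascending order: 2, 31, 34
The largest element is 34.

34


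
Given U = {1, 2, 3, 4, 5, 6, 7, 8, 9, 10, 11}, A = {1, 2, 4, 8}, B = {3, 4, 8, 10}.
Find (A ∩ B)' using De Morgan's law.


U = {1, 2, 3, 4, 5, 6, 7, 8, 9, 10, 11}
A = {1, 2, 4, 8}, B = {3, 4, 8, 10}
A ∩ B = {4, 8}
(A ∩ B)' = U \ (A ∩ B) = {1, 2, 3, 5, 6, 7, 9, 10, 11}
Verification via A' ∪ B': A' = {3, 5, 6, 7, 9, 10, 11}, B' = {1, 2, 5, 6, 7, 9, 11}
A' ∪ B' = {1, 2, 3, 5, 6, 7, 9, 10, 11} ✓

{1, 2, 3, 5, 6, 7, 9, 10, 11}


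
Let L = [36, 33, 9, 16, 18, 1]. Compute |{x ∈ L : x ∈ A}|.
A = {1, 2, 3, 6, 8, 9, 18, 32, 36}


Set A = {1, 2, 3, 6, 8, 9, 18, 32, 36}
Candidates: [36, 33, 9, 16, 18, 1]
Check each candidate:
36 ∈ A, 33 ∉ A, 9 ∈ A, 16 ∉ A, 18 ∈ A, 1 ∈ A
Count of candidates in A: 4

4


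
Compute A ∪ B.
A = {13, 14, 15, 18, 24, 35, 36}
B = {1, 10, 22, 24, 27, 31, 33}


Set A = {13, 14, 15, 18, 24, 35, 36}
Set B = {1, 10, 22, 24, 27, 31, 33}
A ∪ B includes all elements in either set.
Elements from A: {13, 14, 15, 18, 24, 35, 36}
Elements from B not already included: {1, 10, 22, 27, 31, 33}
A ∪ B = {1, 10, 13, 14, 15, 18, 22, 24, 27, 31, 33, 35, 36}

{1, 10, 13, 14, 15, 18, 22, 24, 27, 31, 33, 35, 36}


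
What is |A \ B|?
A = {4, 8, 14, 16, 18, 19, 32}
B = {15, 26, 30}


Set A = {4, 8, 14, 16, 18, 19, 32}
Set B = {15, 26, 30}
A \ B = {4, 8, 14, 16, 18, 19, 32}
|A \ B| = 7

7


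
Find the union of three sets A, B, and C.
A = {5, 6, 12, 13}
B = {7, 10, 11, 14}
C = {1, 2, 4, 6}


Set A = {5, 6, 12, 13}
Set B = {7, 10, 11, 14}
Set C = {1, 2, 4, 6}
First, A ∪ B = {5, 6, 7, 10, 11, 12, 13, 14}
Then, (A ∪ B) ∪ C = {1, 2, 4, 5, 6, 7, 10, 11, 12, 13, 14}

{1, 2, 4, 5, 6, 7, 10, 11, 12, 13, 14}


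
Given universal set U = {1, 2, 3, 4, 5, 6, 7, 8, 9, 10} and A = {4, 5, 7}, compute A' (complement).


Universal set U = {1, 2, 3, 4, 5, 6, 7, 8, 9, 10}
Set A = {4, 5, 7}
A' = U \ A = elements in U but not in A
Checking each element of U:
1 (not in A, include), 2 (not in A, include), 3 (not in A, include), 4 (in A, exclude), 5 (in A, exclude), 6 (not in A, include), 7 (in A, exclude), 8 (not in A, include), 9 (not in A, include), 10 (not in A, include)
A' = {1, 2, 3, 6, 8, 9, 10}

{1, 2, 3, 6, 8, 9, 10}


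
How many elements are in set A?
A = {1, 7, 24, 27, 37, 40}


Set A = {1, 7, 24, 27, 37, 40}
Listing elements: 1, 7, 24, 27, 37, 40
Counting: 6 elements
|A| = 6

6


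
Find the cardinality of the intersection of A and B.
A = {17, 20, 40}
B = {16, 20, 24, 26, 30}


Set A = {17, 20, 40}
Set B = {16, 20, 24, 26, 30}
A ∩ B = {20}
|A ∩ B| = 1

1


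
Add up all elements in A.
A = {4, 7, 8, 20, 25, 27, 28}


Set A = {4, 7, 8, 20, 25, 27, 28}
Sum = 4 + 7 + 8 + 20 + 25 + 27 + 28 = 119

119


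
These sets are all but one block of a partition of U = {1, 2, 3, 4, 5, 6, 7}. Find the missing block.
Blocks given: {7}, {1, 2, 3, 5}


U = {1, 2, 3, 4, 5, 6, 7}
Shown blocks: {7}, {1, 2, 3, 5}
A partition's blocks are pairwise disjoint and cover U, so the missing block = U \ (union of shown blocks).
Union of shown blocks: {1, 2, 3, 5, 7}
Missing block = U \ (union) = {4, 6}

{4, 6}


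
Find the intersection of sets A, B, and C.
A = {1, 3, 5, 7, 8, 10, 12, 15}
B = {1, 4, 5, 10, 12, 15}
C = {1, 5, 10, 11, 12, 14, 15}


Set A = {1, 3, 5, 7, 8, 10, 12, 15}
Set B = {1, 4, 5, 10, 12, 15}
Set C = {1, 5, 10, 11, 12, 14, 15}
First, A ∩ B = {1, 5, 10, 12, 15}
Then, (A ∩ B) ∩ C = {1, 5, 10, 12, 15}

{1, 5, 10, 12, 15}


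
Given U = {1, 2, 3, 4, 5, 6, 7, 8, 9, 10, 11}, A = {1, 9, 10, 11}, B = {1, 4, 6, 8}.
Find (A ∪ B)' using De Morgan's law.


U = {1, 2, 3, 4, 5, 6, 7, 8, 9, 10, 11}
A = {1, 9, 10, 11}, B = {1, 4, 6, 8}
A ∪ B = {1, 4, 6, 8, 9, 10, 11}
(A ∪ B)' = U \ (A ∪ B) = {2, 3, 5, 7}
Verification via A' ∩ B': A' = {2, 3, 4, 5, 6, 7, 8}, B' = {2, 3, 5, 7, 9, 10, 11}
A' ∩ B' = {2, 3, 5, 7} ✓

{2, 3, 5, 7}


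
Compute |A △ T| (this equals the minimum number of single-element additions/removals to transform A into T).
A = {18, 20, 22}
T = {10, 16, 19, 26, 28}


Set A = {18, 20, 22}
Set T = {10, 16, 19, 26, 28}
Elements to remove from A (in A, not in T): {18, 20, 22} → 3 removals
Elements to add to A (in T, not in A): {10, 16, 19, 26, 28} → 5 additions
Total edits = 3 + 5 = 8

8


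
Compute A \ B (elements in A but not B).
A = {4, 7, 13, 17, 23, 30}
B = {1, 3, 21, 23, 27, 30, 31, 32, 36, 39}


Set A = {4, 7, 13, 17, 23, 30}
Set B = {1, 3, 21, 23, 27, 30, 31, 32, 36, 39}
A \ B includes elements in A that are not in B.
Check each element of A:
4 (not in B, keep), 7 (not in B, keep), 13 (not in B, keep), 17 (not in B, keep), 23 (in B, remove), 30 (in B, remove)
A \ B = {4, 7, 13, 17}

{4, 7, 13, 17}


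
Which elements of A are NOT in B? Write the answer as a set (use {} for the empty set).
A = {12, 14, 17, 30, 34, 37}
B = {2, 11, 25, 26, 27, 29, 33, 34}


Set A = {12, 14, 17, 30, 34, 37}
Set B = {2, 11, 25, 26, 27, 29, 33, 34}
Check each element of A against B:
12 ∉ B (include), 14 ∉ B (include), 17 ∉ B (include), 30 ∉ B (include), 34 ∈ B, 37 ∉ B (include)
Elements of A not in B: {12, 14, 17, 30, 37}

{12, 14, 17, 30, 37}


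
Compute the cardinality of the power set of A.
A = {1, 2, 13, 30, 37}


Set A = {1, 2, 13, 30, 37}
|A| = 5
The power set P(A) contains all subsets of A.
|P(A)| = 2^|A| = 2^5 = 32

32


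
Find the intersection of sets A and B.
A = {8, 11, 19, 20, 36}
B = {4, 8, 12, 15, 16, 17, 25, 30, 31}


Set A = {8, 11, 19, 20, 36}
Set B = {4, 8, 12, 15, 16, 17, 25, 30, 31}
A ∩ B includes only elements in both sets.
Check each element of A against B:
8 ✓, 11 ✗, 19 ✗, 20 ✗, 36 ✗
A ∩ B = {8}

{8}


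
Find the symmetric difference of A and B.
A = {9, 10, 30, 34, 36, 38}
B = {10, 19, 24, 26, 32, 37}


Set A = {9, 10, 30, 34, 36, 38}
Set B = {10, 19, 24, 26, 32, 37}
A △ B = (A \ B) ∪ (B \ A)
Elements in A but not B: {9, 30, 34, 36, 38}
Elements in B but not A: {19, 24, 26, 32, 37}
A △ B = {9, 19, 24, 26, 30, 32, 34, 36, 37, 38}

{9, 19, 24, 26, 30, 32, 34, 36, 37, 38}


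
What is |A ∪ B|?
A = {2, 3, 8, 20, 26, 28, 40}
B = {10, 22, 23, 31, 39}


Set A = {2, 3, 8, 20, 26, 28, 40}, |A| = 7
Set B = {10, 22, 23, 31, 39}, |B| = 5
A ∩ B = {}, |A ∩ B| = 0
|A ∪ B| = |A| + |B| - |A ∩ B| = 7 + 5 - 0 = 12

12


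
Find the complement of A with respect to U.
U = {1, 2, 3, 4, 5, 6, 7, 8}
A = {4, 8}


Universal set U = {1, 2, 3, 4, 5, 6, 7, 8}
Set A = {4, 8}
A' = U \ A = elements in U but not in A
Checking each element of U:
1 (not in A, include), 2 (not in A, include), 3 (not in A, include), 4 (in A, exclude), 5 (not in A, include), 6 (not in A, include), 7 (not in A, include), 8 (in A, exclude)
A' = {1, 2, 3, 5, 6, 7}

{1, 2, 3, 5, 6, 7}


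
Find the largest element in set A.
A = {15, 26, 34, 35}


Set A = {15, 26, 34, 35}
Elements in ascending order: 15, 26, 34, 35
The largest element is 35.

35


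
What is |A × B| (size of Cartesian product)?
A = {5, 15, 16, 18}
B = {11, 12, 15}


Set A = {5, 15, 16, 18} has 4 elements.
Set B = {11, 12, 15} has 3 elements.
|A × B| = |A| × |B| = 4 × 3 = 12

12


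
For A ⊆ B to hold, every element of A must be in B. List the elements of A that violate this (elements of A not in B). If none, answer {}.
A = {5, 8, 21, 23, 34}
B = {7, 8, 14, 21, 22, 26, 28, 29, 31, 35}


Set A = {5, 8, 21, 23, 34}
Set B = {7, 8, 14, 21, 22, 26, 28, 29, 31, 35}
Check each element of A against B:
5 ∉ B (include), 8 ∈ B, 21 ∈ B, 23 ∉ B (include), 34 ∉ B (include)
Elements of A not in B: {5, 23, 34}

{5, 23, 34}


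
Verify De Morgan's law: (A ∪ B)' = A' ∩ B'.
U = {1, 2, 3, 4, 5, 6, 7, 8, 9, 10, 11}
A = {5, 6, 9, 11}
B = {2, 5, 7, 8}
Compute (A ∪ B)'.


U = {1, 2, 3, 4, 5, 6, 7, 8, 9, 10, 11}
A = {5, 6, 9, 11}, B = {2, 5, 7, 8}
A ∪ B = {2, 5, 6, 7, 8, 9, 11}
(A ∪ B)' = U \ (A ∪ B) = {1, 3, 4, 10}
Verification via A' ∩ B': A' = {1, 2, 3, 4, 7, 8, 10}, B' = {1, 3, 4, 6, 9, 10, 11}
A' ∩ B' = {1, 3, 4, 10} ✓

{1, 3, 4, 10}


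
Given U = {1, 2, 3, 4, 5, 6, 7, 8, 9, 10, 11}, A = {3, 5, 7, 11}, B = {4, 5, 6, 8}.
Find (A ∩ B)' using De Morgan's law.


U = {1, 2, 3, 4, 5, 6, 7, 8, 9, 10, 11}
A = {3, 5, 7, 11}, B = {4, 5, 6, 8}
A ∩ B = {5}
(A ∩ B)' = U \ (A ∩ B) = {1, 2, 3, 4, 6, 7, 8, 9, 10, 11}
Verification via A' ∪ B': A' = {1, 2, 4, 6, 8, 9, 10}, B' = {1, 2, 3, 7, 9, 10, 11}
A' ∪ B' = {1, 2, 3, 4, 6, 7, 8, 9, 10, 11} ✓

{1, 2, 3, 4, 6, 7, 8, 9, 10, 11}


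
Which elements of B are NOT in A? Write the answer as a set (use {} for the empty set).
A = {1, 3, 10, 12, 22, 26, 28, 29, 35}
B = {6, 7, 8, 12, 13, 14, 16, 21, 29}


Set A = {1, 3, 10, 12, 22, 26, 28, 29, 35}
Set B = {6, 7, 8, 12, 13, 14, 16, 21, 29}
Check each element of B against A:
6 ∉ A (include), 7 ∉ A (include), 8 ∉ A (include), 12 ∈ A, 13 ∉ A (include), 14 ∉ A (include), 16 ∉ A (include), 21 ∉ A (include), 29 ∈ A
Elements of B not in A: {6, 7, 8, 13, 14, 16, 21}

{6, 7, 8, 13, 14, 16, 21}


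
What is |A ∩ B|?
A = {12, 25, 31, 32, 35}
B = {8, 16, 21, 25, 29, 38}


Set A = {12, 25, 31, 32, 35}
Set B = {8, 16, 21, 25, 29, 38}
A ∩ B = {25}
|A ∩ B| = 1

1


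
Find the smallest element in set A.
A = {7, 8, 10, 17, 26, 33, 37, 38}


Set A = {7, 8, 10, 17, 26, 33, 37, 38}
Elements in ascending order: 7, 8, 10, 17, 26, 33, 37, 38
The smallest element is 7.

7


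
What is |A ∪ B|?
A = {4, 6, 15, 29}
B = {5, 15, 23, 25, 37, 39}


Set A = {4, 6, 15, 29}, |A| = 4
Set B = {5, 15, 23, 25, 37, 39}, |B| = 6
A ∩ B = {15}, |A ∩ B| = 1
|A ∪ B| = |A| + |B| - |A ∩ B| = 4 + 6 - 1 = 9

9


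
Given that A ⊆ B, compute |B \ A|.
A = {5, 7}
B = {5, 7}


Set A = {5, 7}, |A| = 2
Set B = {5, 7}, |B| = 2
Since A ⊆ B: B \ A = {}
|B| - |A| = 2 - 2 = 0

0


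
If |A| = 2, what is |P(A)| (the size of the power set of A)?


The set has 2 elements.
The power set contains all possible subsets.
|P(A)| = 2^|A| = 2^2 = 4

4


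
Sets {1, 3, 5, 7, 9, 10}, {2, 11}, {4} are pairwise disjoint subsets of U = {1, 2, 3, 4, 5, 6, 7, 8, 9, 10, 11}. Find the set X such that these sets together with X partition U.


U = {1, 2, 3, 4, 5, 6, 7, 8, 9, 10, 11}
Shown blocks: {1, 3, 5, 7, 9, 10}, {2, 11}, {4}
A partition's blocks are pairwise disjoint and cover U, so the missing block = U \ (union of shown blocks).
Union of shown blocks: {1, 2, 3, 4, 5, 7, 9, 10, 11}
Missing block = U \ (union) = {6, 8}

{6, 8}


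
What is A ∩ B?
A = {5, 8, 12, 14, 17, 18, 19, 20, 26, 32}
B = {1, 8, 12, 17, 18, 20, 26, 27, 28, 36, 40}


Set A = {5, 8, 12, 14, 17, 18, 19, 20, 26, 32}
Set B = {1, 8, 12, 17, 18, 20, 26, 27, 28, 36, 40}
A ∩ B includes only elements in both sets.
Check each element of A against B:
5 ✗, 8 ✓, 12 ✓, 14 ✗, 17 ✓, 18 ✓, 19 ✗, 20 ✓, 26 ✓, 32 ✗
A ∩ B = {8, 12, 17, 18, 20, 26}

{8, 12, 17, 18, 20, 26}


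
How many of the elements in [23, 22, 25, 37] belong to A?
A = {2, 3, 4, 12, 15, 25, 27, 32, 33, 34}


Set A = {2, 3, 4, 12, 15, 25, 27, 32, 33, 34}
Candidates: [23, 22, 25, 37]
Check each candidate:
23 ∉ A, 22 ∉ A, 25 ∈ A, 37 ∉ A
Count of candidates in A: 1

1


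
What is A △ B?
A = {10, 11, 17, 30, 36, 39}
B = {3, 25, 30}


Set A = {10, 11, 17, 30, 36, 39}
Set B = {3, 25, 30}
A △ B = (A \ B) ∪ (B \ A)
Elements in A but not B: {10, 11, 17, 36, 39}
Elements in B but not A: {3, 25}
A △ B = {3, 10, 11, 17, 25, 36, 39}

{3, 10, 11, 17, 25, 36, 39}


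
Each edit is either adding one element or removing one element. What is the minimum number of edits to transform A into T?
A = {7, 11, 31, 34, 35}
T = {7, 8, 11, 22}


Set A = {7, 11, 31, 34, 35}
Set T = {7, 8, 11, 22}
Elements to remove from A (in A, not in T): {31, 34, 35} → 3 removals
Elements to add to A (in T, not in A): {8, 22} → 2 additions
Total edits = 3 + 2 = 5

5


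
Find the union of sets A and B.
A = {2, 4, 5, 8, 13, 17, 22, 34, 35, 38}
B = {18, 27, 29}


Set A = {2, 4, 5, 8, 13, 17, 22, 34, 35, 38}
Set B = {18, 27, 29}
A ∪ B includes all elements in either set.
Elements from A: {2, 4, 5, 8, 13, 17, 22, 34, 35, 38}
Elements from B not already included: {18, 27, 29}
A ∪ B = {2, 4, 5, 8, 13, 17, 18, 22, 27, 29, 34, 35, 38}

{2, 4, 5, 8, 13, 17, 18, 22, 27, 29, 34, 35, 38}


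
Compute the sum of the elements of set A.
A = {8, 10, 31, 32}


Set A = {8, 10, 31, 32}
Sum = 8 + 10 + 31 + 32 = 81

81


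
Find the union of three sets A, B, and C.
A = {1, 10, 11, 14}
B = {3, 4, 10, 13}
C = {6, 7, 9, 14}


Set A = {1, 10, 11, 14}
Set B = {3, 4, 10, 13}
Set C = {6, 7, 9, 14}
First, A ∪ B = {1, 3, 4, 10, 11, 13, 14}
Then, (A ∪ B) ∪ C = {1, 3, 4, 6, 7, 9, 10, 11, 13, 14}

{1, 3, 4, 6, 7, 9, 10, 11, 13, 14}


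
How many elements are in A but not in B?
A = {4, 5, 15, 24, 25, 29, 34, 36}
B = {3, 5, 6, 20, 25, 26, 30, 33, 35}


Set A = {4, 5, 15, 24, 25, 29, 34, 36}
Set B = {3, 5, 6, 20, 25, 26, 30, 33, 35}
A \ B = {4, 15, 24, 29, 34, 36}
|A \ B| = 6

6


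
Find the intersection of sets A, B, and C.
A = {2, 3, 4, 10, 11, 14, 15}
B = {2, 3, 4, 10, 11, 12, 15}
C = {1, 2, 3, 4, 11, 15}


Set A = {2, 3, 4, 10, 11, 14, 15}
Set B = {2, 3, 4, 10, 11, 12, 15}
Set C = {1, 2, 3, 4, 11, 15}
First, A ∩ B = {2, 3, 4, 10, 11, 15}
Then, (A ∩ B) ∩ C = {2, 3, 4, 11, 15}

{2, 3, 4, 11, 15}


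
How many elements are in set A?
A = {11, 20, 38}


Set A = {11, 20, 38}
Listing elements: 11, 20, 38
Counting: 3 elements
|A| = 3

3


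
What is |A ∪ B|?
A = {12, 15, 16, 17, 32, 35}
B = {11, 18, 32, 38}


Set A = {12, 15, 16, 17, 32, 35}, |A| = 6
Set B = {11, 18, 32, 38}, |B| = 4
A ∩ B = {32}, |A ∩ B| = 1
|A ∪ B| = |A| + |B| - |A ∩ B| = 6 + 4 - 1 = 9

9


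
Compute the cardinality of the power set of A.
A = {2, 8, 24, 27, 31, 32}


Set A = {2, 8, 24, 27, 31, 32}
|A| = 6
The power set P(A) contains all subsets of A.
|P(A)| = 2^|A| = 2^6 = 64

64


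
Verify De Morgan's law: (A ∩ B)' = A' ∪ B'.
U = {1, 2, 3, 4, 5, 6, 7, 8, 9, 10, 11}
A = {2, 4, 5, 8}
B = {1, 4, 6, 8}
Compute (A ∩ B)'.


U = {1, 2, 3, 4, 5, 6, 7, 8, 9, 10, 11}
A = {2, 4, 5, 8}, B = {1, 4, 6, 8}
A ∩ B = {4, 8}
(A ∩ B)' = U \ (A ∩ B) = {1, 2, 3, 5, 6, 7, 9, 10, 11}
Verification via A' ∪ B': A' = {1, 3, 6, 7, 9, 10, 11}, B' = {2, 3, 5, 7, 9, 10, 11}
A' ∪ B' = {1, 2, 3, 5, 6, 7, 9, 10, 11} ✓

{1, 2, 3, 5, 6, 7, 9, 10, 11}


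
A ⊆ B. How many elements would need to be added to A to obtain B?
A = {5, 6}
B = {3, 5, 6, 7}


Set A = {5, 6}, |A| = 2
Set B = {3, 5, 6, 7}, |B| = 4
Since A ⊆ B: B \ A = {3, 7}
|B| - |A| = 4 - 2 = 2

2


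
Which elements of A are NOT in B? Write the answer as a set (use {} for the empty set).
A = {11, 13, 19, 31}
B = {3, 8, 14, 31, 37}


Set A = {11, 13, 19, 31}
Set B = {3, 8, 14, 31, 37}
Check each element of A against B:
11 ∉ B (include), 13 ∉ B (include), 19 ∉ B (include), 31 ∈ B
Elements of A not in B: {11, 13, 19}

{11, 13, 19}


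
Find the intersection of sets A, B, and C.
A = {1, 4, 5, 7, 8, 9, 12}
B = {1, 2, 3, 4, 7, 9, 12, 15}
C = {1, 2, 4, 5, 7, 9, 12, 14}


Set A = {1, 4, 5, 7, 8, 9, 12}
Set B = {1, 2, 3, 4, 7, 9, 12, 15}
Set C = {1, 2, 4, 5, 7, 9, 12, 14}
First, A ∩ B = {1, 4, 7, 9, 12}
Then, (A ∩ B) ∩ C = {1, 4, 7, 9, 12}

{1, 4, 7, 9, 12}


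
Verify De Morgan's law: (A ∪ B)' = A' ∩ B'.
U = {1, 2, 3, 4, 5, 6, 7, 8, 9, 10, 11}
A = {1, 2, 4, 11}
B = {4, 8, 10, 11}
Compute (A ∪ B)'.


U = {1, 2, 3, 4, 5, 6, 7, 8, 9, 10, 11}
A = {1, 2, 4, 11}, B = {4, 8, 10, 11}
A ∪ B = {1, 2, 4, 8, 10, 11}
(A ∪ B)' = U \ (A ∪ B) = {3, 5, 6, 7, 9}
Verification via A' ∩ B': A' = {3, 5, 6, 7, 8, 9, 10}, B' = {1, 2, 3, 5, 6, 7, 9}
A' ∩ B' = {3, 5, 6, 7, 9} ✓

{3, 5, 6, 7, 9}


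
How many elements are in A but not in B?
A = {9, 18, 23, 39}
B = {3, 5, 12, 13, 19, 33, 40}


Set A = {9, 18, 23, 39}
Set B = {3, 5, 12, 13, 19, 33, 40}
A \ B = {9, 18, 23, 39}
|A \ B| = 4

4


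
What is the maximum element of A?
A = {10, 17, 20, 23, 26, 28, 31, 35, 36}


Set A = {10, 17, 20, 23, 26, 28, 31, 35, 36}
Elements in ascending order: 10, 17, 20, 23, 26, 28, 31, 35, 36
The largest element is 36.

36


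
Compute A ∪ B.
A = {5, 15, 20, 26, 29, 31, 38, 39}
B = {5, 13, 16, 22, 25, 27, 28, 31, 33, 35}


Set A = {5, 15, 20, 26, 29, 31, 38, 39}
Set B = {5, 13, 16, 22, 25, 27, 28, 31, 33, 35}
A ∪ B includes all elements in either set.
Elements from A: {5, 15, 20, 26, 29, 31, 38, 39}
Elements from B not already included: {13, 16, 22, 25, 27, 28, 33, 35}
A ∪ B = {5, 13, 15, 16, 20, 22, 25, 26, 27, 28, 29, 31, 33, 35, 38, 39}

{5, 13, 15, 16, 20, 22, 25, 26, 27, 28, 29, 31, 33, 35, 38, 39}


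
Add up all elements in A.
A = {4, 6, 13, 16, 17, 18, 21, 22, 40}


Set A = {4, 6, 13, 16, 17, 18, 21, 22, 40}
Sum = 4 + 6 + 13 + 16 + 17 + 18 + 21 + 22 + 40 = 157

157


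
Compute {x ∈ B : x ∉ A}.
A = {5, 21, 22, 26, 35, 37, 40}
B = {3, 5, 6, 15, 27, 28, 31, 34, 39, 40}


Set A = {5, 21, 22, 26, 35, 37, 40}
Set B = {3, 5, 6, 15, 27, 28, 31, 34, 39, 40}
Check each element of B against A:
3 ∉ A (include), 5 ∈ A, 6 ∉ A (include), 15 ∉ A (include), 27 ∉ A (include), 28 ∉ A (include), 31 ∉ A (include), 34 ∉ A (include), 39 ∉ A (include), 40 ∈ A
Elements of B not in A: {3, 6, 15, 27, 28, 31, 34, 39}

{3, 6, 15, 27, 28, 31, 34, 39}


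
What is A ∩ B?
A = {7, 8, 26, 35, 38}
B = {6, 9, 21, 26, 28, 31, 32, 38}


Set A = {7, 8, 26, 35, 38}
Set B = {6, 9, 21, 26, 28, 31, 32, 38}
A ∩ B includes only elements in both sets.
Check each element of A against B:
7 ✗, 8 ✗, 26 ✓, 35 ✗, 38 ✓
A ∩ B = {26, 38}

{26, 38}


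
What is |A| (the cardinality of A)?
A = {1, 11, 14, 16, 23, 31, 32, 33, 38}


Set A = {1, 11, 14, 16, 23, 31, 32, 33, 38}
Listing elements: 1, 11, 14, 16, 23, 31, 32, 33, 38
Counting: 9 elements
|A| = 9

9


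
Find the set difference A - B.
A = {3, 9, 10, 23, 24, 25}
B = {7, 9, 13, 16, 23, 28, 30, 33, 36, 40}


Set A = {3, 9, 10, 23, 24, 25}
Set B = {7, 9, 13, 16, 23, 28, 30, 33, 36, 40}
A \ B includes elements in A that are not in B.
Check each element of A:
3 (not in B, keep), 9 (in B, remove), 10 (not in B, keep), 23 (in B, remove), 24 (not in B, keep), 25 (not in B, keep)
A \ B = {3, 10, 24, 25}

{3, 10, 24, 25}


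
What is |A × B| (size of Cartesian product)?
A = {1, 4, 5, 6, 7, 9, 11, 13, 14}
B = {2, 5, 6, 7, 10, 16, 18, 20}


Set A = {1, 4, 5, 6, 7, 9, 11, 13, 14} has 9 elements.
Set B = {2, 5, 6, 7, 10, 16, 18, 20} has 8 elements.
|A × B| = |A| × |B| = 9 × 8 = 72

72


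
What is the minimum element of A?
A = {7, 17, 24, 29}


Set A = {7, 17, 24, 29}
Elements in ascending order: 7, 17, 24, 29
The smallest element is 7.

7


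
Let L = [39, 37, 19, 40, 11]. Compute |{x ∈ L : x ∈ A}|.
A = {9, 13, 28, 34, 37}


Set A = {9, 13, 28, 34, 37}
Candidates: [39, 37, 19, 40, 11]
Check each candidate:
39 ∉ A, 37 ∈ A, 19 ∉ A, 40 ∉ A, 11 ∉ A
Count of candidates in A: 1

1


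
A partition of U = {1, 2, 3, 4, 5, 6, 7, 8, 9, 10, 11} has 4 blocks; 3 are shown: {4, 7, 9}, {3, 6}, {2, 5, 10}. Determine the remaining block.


U = {1, 2, 3, 4, 5, 6, 7, 8, 9, 10, 11}
Shown blocks: {4, 7, 9}, {3, 6}, {2, 5, 10}
A partition's blocks are pairwise disjoint and cover U, so the missing block = U \ (union of shown blocks).
Union of shown blocks: {2, 3, 4, 5, 6, 7, 9, 10}
Missing block = U \ (union) = {1, 8, 11}

{1, 8, 11}


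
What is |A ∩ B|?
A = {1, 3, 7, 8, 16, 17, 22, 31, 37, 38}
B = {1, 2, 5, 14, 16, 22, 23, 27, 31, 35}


Set A = {1, 3, 7, 8, 16, 17, 22, 31, 37, 38}
Set B = {1, 2, 5, 14, 16, 22, 23, 27, 31, 35}
A ∩ B = {1, 16, 22, 31}
|A ∩ B| = 4

4


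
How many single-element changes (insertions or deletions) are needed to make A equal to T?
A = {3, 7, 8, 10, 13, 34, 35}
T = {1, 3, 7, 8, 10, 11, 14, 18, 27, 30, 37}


Set A = {3, 7, 8, 10, 13, 34, 35}
Set T = {1, 3, 7, 8, 10, 11, 14, 18, 27, 30, 37}
Elements to remove from A (in A, not in T): {13, 34, 35} → 3 removals
Elements to add to A (in T, not in A): {1, 11, 14, 18, 27, 30, 37} → 7 additions
Total edits = 3 + 7 = 10

10


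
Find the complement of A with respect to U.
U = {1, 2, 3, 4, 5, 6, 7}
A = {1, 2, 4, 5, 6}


Universal set U = {1, 2, 3, 4, 5, 6, 7}
Set A = {1, 2, 4, 5, 6}
A' = U \ A = elements in U but not in A
Checking each element of U:
1 (in A, exclude), 2 (in A, exclude), 3 (not in A, include), 4 (in A, exclude), 5 (in A, exclude), 6 (in A, exclude), 7 (not in A, include)
A' = {3, 7}

{3, 7}


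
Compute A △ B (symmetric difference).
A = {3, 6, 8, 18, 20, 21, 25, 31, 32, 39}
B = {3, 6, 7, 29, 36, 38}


Set A = {3, 6, 8, 18, 20, 21, 25, 31, 32, 39}
Set B = {3, 6, 7, 29, 36, 38}
A △ B = (A \ B) ∪ (B \ A)
Elements in A but not B: {8, 18, 20, 21, 25, 31, 32, 39}
Elements in B but not A: {7, 29, 36, 38}
A △ B = {7, 8, 18, 20, 21, 25, 29, 31, 32, 36, 38, 39}

{7, 8, 18, 20, 21, 25, 29, 31, 32, 36, 38, 39}


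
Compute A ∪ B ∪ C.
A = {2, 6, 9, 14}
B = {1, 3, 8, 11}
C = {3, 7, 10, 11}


Set A = {2, 6, 9, 14}
Set B = {1, 3, 8, 11}
Set C = {3, 7, 10, 11}
First, A ∪ B = {1, 2, 3, 6, 8, 9, 11, 14}
Then, (A ∪ B) ∪ C = {1, 2, 3, 6, 7, 8, 9, 10, 11, 14}

{1, 2, 3, 6, 7, 8, 9, 10, 11, 14}


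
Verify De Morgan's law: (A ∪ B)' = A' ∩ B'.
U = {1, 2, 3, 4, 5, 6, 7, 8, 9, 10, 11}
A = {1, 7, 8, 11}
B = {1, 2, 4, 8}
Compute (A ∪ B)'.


U = {1, 2, 3, 4, 5, 6, 7, 8, 9, 10, 11}
A = {1, 7, 8, 11}, B = {1, 2, 4, 8}
A ∪ B = {1, 2, 4, 7, 8, 11}
(A ∪ B)' = U \ (A ∪ B) = {3, 5, 6, 9, 10}
Verification via A' ∩ B': A' = {2, 3, 4, 5, 6, 9, 10}, B' = {3, 5, 6, 7, 9, 10, 11}
A' ∩ B' = {3, 5, 6, 9, 10} ✓

{3, 5, 6, 9, 10}


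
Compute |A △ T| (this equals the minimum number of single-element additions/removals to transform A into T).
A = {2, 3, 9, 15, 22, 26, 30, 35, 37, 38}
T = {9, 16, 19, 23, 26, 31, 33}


Set A = {2, 3, 9, 15, 22, 26, 30, 35, 37, 38}
Set T = {9, 16, 19, 23, 26, 31, 33}
Elements to remove from A (in A, not in T): {2, 3, 15, 22, 30, 35, 37, 38} → 8 removals
Elements to add to A (in T, not in A): {16, 19, 23, 31, 33} → 5 additions
Total edits = 8 + 5 = 13

13


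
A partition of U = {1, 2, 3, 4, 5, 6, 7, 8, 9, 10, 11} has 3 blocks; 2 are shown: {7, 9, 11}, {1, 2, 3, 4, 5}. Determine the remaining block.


U = {1, 2, 3, 4, 5, 6, 7, 8, 9, 10, 11}
Shown blocks: {7, 9, 11}, {1, 2, 3, 4, 5}
A partition's blocks are pairwise disjoint and cover U, so the missing block = U \ (union of shown blocks).
Union of shown blocks: {1, 2, 3, 4, 5, 7, 9, 11}
Missing block = U \ (union) = {6, 8, 10}

{6, 8, 10}


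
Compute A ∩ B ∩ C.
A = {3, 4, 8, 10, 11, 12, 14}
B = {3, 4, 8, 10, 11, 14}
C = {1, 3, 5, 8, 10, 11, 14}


Set A = {3, 4, 8, 10, 11, 12, 14}
Set B = {3, 4, 8, 10, 11, 14}
Set C = {1, 3, 5, 8, 10, 11, 14}
First, A ∩ B = {3, 4, 8, 10, 11, 14}
Then, (A ∩ B) ∩ C = {3, 8, 10, 11, 14}

{3, 8, 10, 11, 14}


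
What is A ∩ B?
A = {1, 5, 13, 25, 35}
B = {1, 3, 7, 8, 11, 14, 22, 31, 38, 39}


Set A = {1, 5, 13, 25, 35}
Set B = {1, 3, 7, 8, 11, 14, 22, 31, 38, 39}
A ∩ B includes only elements in both sets.
Check each element of A against B:
1 ✓, 5 ✗, 13 ✗, 25 ✗, 35 ✗
A ∩ B = {1}

{1}


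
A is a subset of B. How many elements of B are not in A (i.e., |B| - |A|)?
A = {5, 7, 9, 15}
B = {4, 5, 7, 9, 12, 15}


Set A = {5, 7, 9, 15}, |A| = 4
Set B = {4, 5, 7, 9, 12, 15}, |B| = 6
Since A ⊆ B: B \ A = {4, 12}
|B| - |A| = 6 - 4 = 2

2


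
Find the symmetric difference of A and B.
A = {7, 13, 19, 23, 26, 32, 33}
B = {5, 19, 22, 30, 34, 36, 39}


Set A = {7, 13, 19, 23, 26, 32, 33}
Set B = {5, 19, 22, 30, 34, 36, 39}
A △ B = (A \ B) ∪ (B \ A)
Elements in A but not B: {7, 13, 23, 26, 32, 33}
Elements in B but not A: {5, 22, 30, 34, 36, 39}
A △ B = {5, 7, 13, 22, 23, 26, 30, 32, 33, 34, 36, 39}

{5, 7, 13, 22, 23, 26, 30, 32, 33, 34, 36, 39}


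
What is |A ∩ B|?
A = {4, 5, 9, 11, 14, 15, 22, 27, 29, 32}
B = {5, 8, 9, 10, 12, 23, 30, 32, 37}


Set A = {4, 5, 9, 11, 14, 15, 22, 27, 29, 32}
Set B = {5, 8, 9, 10, 12, 23, 30, 32, 37}
A ∩ B = {5, 9, 32}
|A ∩ B| = 3

3


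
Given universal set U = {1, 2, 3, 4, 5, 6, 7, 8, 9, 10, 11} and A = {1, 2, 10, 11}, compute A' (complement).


Universal set U = {1, 2, 3, 4, 5, 6, 7, 8, 9, 10, 11}
Set A = {1, 2, 10, 11}
A' = U \ A = elements in U but not in A
Checking each element of U:
1 (in A, exclude), 2 (in A, exclude), 3 (not in A, include), 4 (not in A, include), 5 (not in A, include), 6 (not in A, include), 7 (not in A, include), 8 (not in A, include), 9 (not in A, include), 10 (in A, exclude), 11 (in A, exclude)
A' = {3, 4, 5, 6, 7, 8, 9}

{3, 4, 5, 6, 7, 8, 9}


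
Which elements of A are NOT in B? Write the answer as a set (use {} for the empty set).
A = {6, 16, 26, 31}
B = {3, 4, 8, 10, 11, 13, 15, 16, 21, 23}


Set A = {6, 16, 26, 31}
Set B = {3, 4, 8, 10, 11, 13, 15, 16, 21, 23}
Check each element of A against B:
6 ∉ B (include), 16 ∈ B, 26 ∉ B (include), 31 ∉ B (include)
Elements of A not in B: {6, 26, 31}

{6, 26, 31}


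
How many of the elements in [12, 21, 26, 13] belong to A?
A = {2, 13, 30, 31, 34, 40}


Set A = {2, 13, 30, 31, 34, 40}
Candidates: [12, 21, 26, 13]
Check each candidate:
12 ∉ A, 21 ∉ A, 26 ∉ A, 13 ∈ A
Count of candidates in A: 1

1


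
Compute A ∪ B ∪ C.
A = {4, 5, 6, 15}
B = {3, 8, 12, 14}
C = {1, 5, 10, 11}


Set A = {4, 5, 6, 15}
Set B = {3, 8, 12, 14}
Set C = {1, 5, 10, 11}
First, A ∪ B = {3, 4, 5, 6, 8, 12, 14, 15}
Then, (A ∪ B) ∪ C = {1, 3, 4, 5, 6, 8, 10, 11, 12, 14, 15}

{1, 3, 4, 5, 6, 8, 10, 11, 12, 14, 15}


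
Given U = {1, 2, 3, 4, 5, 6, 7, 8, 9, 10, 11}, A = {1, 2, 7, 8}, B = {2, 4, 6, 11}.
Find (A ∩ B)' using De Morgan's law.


U = {1, 2, 3, 4, 5, 6, 7, 8, 9, 10, 11}
A = {1, 2, 7, 8}, B = {2, 4, 6, 11}
A ∩ B = {2}
(A ∩ B)' = U \ (A ∩ B) = {1, 3, 4, 5, 6, 7, 8, 9, 10, 11}
Verification via A' ∪ B': A' = {3, 4, 5, 6, 9, 10, 11}, B' = {1, 3, 5, 7, 8, 9, 10}
A' ∪ B' = {1, 3, 4, 5, 6, 7, 8, 9, 10, 11} ✓

{1, 3, 4, 5, 6, 7, 8, 9, 10, 11}


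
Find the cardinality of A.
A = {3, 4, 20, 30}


Set A = {3, 4, 20, 30}
Listing elements: 3, 4, 20, 30
Counting: 4 elements
|A| = 4

4


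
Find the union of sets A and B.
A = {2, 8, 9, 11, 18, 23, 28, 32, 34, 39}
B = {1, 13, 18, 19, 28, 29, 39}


Set A = {2, 8, 9, 11, 18, 23, 28, 32, 34, 39}
Set B = {1, 13, 18, 19, 28, 29, 39}
A ∪ B includes all elements in either set.
Elements from A: {2, 8, 9, 11, 18, 23, 28, 32, 34, 39}
Elements from B not already included: {1, 13, 19, 29}
A ∪ B = {1, 2, 8, 9, 11, 13, 18, 19, 23, 28, 29, 32, 34, 39}

{1, 2, 8, 9, 11, 13, 18, 19, 23, 28, 29, 32, 34, 39}


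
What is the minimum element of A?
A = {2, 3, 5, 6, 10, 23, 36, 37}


Set A = {2, 3, 5, 6, 10, 23, 36, 37}
Elements in ascending order: 2, 3, 5, 6, 10, 23, 36, 37
The smallest element is 2.

2


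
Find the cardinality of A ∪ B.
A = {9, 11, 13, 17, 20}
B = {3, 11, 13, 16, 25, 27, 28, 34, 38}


Set A = {9, 11, 13, 17, 20}, |A| = 5
Set B = {3, 11, 13, 16, 25, 27, 28, 34, 38}, |B| = 9
A ∩ B = {11, 13}, |A ∩ B| = 2
|A ∪ B| = |A| + |B| - |A ∩ B| = 5 + 9 - 2 = 12

12


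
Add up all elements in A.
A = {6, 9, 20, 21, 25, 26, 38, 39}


Set A = {6, 9, 20, 21, 25, 26, 38, 39}
Sum = 6 + 9 + 20 + 21 + 25 + 26 + 38 + 39 = 184

184


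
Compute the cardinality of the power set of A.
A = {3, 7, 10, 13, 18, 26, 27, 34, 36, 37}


Set A = {3, 7, 10, 13, 18, 26, 27, 34, 36, 37}
|A| = 10
The power set P(A) contains all subsets of A.
|P(A)| = 2^|A| = 2^10 = 1024

1024


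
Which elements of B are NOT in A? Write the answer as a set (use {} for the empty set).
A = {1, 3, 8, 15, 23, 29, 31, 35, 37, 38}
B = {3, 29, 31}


Set A = {1, 3, 8, 15, 23, 29, 31, 35, 37, 38}
Set B = {3, 29, 31}
Check each element of B against A:
3 ∈ A, 29 ∈ A, 31 ∈ A
Elements of B not in A: {}

{}


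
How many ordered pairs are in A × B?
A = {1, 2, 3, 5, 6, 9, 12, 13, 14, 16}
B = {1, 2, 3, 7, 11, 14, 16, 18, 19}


Set A = {1, 2, 3, 5, 6, 9, 12, 13, 14, 16} has 10 elements.
Set B = {1, 2, 3, 7, 11, 14, 16, 18, 19} has 9 elements.
|A × B| = |A| × |B| = 10 × 9 = 90

90


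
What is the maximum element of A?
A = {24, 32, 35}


Set A = {24, 32, 35}
Elements in ascending order: 24, 32, 35
The largest element is 35.

35


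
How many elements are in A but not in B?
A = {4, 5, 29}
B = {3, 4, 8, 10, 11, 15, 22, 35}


Set A = {4, 5, 29}
Set B = {3, 4, 8, 10, 11, 15, 22, 35}
A \ B = {5, 29}
|A \ B| = 2

2


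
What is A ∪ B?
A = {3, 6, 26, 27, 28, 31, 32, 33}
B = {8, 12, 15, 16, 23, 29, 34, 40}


Set A = {3, 6, 26, 27, 28, 31, 32, 33}
Set B = {8, 12, 15, 16, 23, 29, 34, 40}
A ∪ B includes all elements in either set.
Elements from A: {3, 6, 26, 27, 28, 31, 32, 33}
Elements from B not already included: {8, 12, 15, 16, 23, 29, 34, 40}
A ∪ B = {3, 6, 8, 12, 15, 16, 23, 26, 27, 28, 29, 31, 32, 33, 34, 40}

{3, 6, 8, 12, 15, 16, 23, 26, 27, 28, 29, 31, 32, 33, 34, 40}


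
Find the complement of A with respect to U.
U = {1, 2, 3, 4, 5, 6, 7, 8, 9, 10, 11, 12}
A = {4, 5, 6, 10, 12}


Universal set U = {1, 2, 3, 4, 5, 6, 7, 8, 9, 10, 11, 12}
Set A = {4, 5, 6, 10, 12}
A' = U \ A = elements in U but not in A
Checking each element of U:
1 (not in A, include), 2 (not in A, include), 3 (not in A, include), 4 (in A, exclude), 5 (in A, exclude), 6 (in A, exclude), 7 (not in A, include), 8 (not in A, include), 9 (not in A, include), 10 (in A, exclude), 11 (not in A, include), 12 (in A, exclude)
A' = {1, 2, 3, 7, 8, 9, 11}

{1, 2, 3, 7, 8, 9, 11}


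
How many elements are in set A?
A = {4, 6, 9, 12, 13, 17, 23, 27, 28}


Set A = {4, 6, 9, 12, 13, 17, 23, 27, 28}
Listing elements: 4, 6, 9, 12, 13, 17, 23, 27, 28
Counting: 9 elements
|A| = 9

9


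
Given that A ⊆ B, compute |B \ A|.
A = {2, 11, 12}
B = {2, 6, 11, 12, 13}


Set A = {2, 11, 12}, |A| = 3
Set B = {2, 6, 11, 12, 13}, |B| = 5
Since A ⊆ B: B \ A = {6, 13}
|B| - |A| = 5 - 3 = 2

2


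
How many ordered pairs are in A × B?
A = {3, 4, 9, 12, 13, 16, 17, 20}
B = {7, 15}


Set A = {3, 4, 9, 12, 13, 16, 17, 20} has 8 elements.
Set B = {7, 15} has 2 elements.
|A × B| = |A| × |B| = 8 × 2 = 16

16


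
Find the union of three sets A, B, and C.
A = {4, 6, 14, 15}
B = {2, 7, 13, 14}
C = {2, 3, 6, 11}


Set A = {4, 6, 14, 15}
Set B = {2, 7, 13, 14}
Set C = {2, 3, 6, 11}
First, A ∪ B = {2, 4, 6, 7, 13, 14, 15}
Then, (A ∪ B) ∪ C = {2, 3, 4, 6, 7, 11, 13, 14, 15}

{2, 3, 4, 6, 7, 11, 13, 14, 15}


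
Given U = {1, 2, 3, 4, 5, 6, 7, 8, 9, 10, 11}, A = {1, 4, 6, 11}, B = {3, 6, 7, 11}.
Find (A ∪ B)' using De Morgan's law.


U = {1, 2, 3, 4, 5, 6, 7, 8, 9, 10, 11}
A = {1, 4, 6, 11}, B = {3, 6, 7, 11}
A ∪ B = {1, 3, 4, 6, 7, 11}
(A ∪ B)' = U \ (A ∪ B) = {2, 5, 8, 9, 10}
Verification via A' ∩ B': A' = {2, 3, 5, 7, 8, 9, 10}, B' = {1, 2, 4, 5, 8, 9, 10}
A' ∩ B' = {2, 5, 8, 9, 10} ✓

{2, 5, 8, 9, 10}


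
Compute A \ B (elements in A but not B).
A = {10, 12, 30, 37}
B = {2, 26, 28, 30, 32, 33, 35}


Set A = {10, 12, 30, 37}
Set B = {2, 26, 28, 30, 32, 33, 35}
A \ B includes elements in A that are not in B.
Check each element of A:
10 (not in B, keep), 12 (not in B, keep), 30 (in B, remove), 37 (not in B, keep)
A \ B = {10, 12, 37}

{10, 12, 37}


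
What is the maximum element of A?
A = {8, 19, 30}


Set A = {8, 19, 30}
Elements in ascending order: 8, 19, 30
The largest element is 30.

30


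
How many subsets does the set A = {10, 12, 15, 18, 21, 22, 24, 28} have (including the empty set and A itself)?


Set A = {10, 12, 15, 18, 21, 22, 24, 28}
|A| = 8
The power set P(A) contains all subsets of A.
|P(A)| = 2^|A| = 2^8 = 256

256


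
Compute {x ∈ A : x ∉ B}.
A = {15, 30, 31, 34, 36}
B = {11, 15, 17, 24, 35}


Set A = {15, 30, 31, 34, 36}
Set B = {11, 15, 17, 24, 35}
Check each element of A against B:
15 ∈ B, 30 ∉ B (include), 31 ∉ B (include), 34 ∉ B (include), 36 ∉ B (include)
Elements of A not in B: {30, 31, 34, 36}

{30, 31, 34, 36}


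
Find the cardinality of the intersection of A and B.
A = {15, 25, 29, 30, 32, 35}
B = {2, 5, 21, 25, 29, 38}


Set A = {15, 25, 29, 30, 32, 35}
Set B = {2, 5, 21, 25, 29, 38}
A ∩ B = {25, 29}
|A ∩ B| = 2

2


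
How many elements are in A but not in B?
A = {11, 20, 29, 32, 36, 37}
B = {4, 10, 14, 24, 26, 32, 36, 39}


Set A = {11, 20, 29, 32, 36, 37}
Set B = {4, 10, 14, 24, 26, 32, 36, 39}
A \ B = {11, 20, 29, 37}
|A \ B| = 4

4


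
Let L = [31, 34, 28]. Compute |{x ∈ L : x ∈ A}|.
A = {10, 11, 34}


Set A = {10, 11, 34}
Candidates: [31, 34, 28]
Check each candidate:
31 ∉ A, 34 ∈ A, 28 ∉ A
Count of candidates in A: 1

1


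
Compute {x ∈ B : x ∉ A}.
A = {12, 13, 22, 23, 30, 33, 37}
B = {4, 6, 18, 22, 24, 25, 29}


Set A = {12, 13, 22, 23, 30, 33, 37}
Set B = {4, 6, 18, 22, 24, 25, 29}
Check each element of B against A:
4 ∉ A (include), 6 ∉ A (include), 18 ∉ A (include), 22 ∈ A, 24 ∉ A (include), 25 ∉ A (include), 29 ∉ A (include)
Elements of B not in A: {4, 6, 18, 24, 25, 29}

{4, 6, 18, 24, 25, 29}


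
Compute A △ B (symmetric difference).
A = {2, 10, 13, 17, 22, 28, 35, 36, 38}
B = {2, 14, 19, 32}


Set A = {2, 10, 13, 17, 22, 28, 35, 36, 38}
Set B = {2, 14, 19, 32}
A △ B = (A \ B) ∪ (B \ A)
Elements in A but not B: {10, 13, 17, 22, 28, 35, 36, 38}
Elements in B but not A: {14, 19, 32}
A △ B = {10, 13, 14, 17, 19, 22, 28, 32, 35, 36, 38}

{10, 13, 14, 17, 19, 22, 28, 32, 35, 36, 38}


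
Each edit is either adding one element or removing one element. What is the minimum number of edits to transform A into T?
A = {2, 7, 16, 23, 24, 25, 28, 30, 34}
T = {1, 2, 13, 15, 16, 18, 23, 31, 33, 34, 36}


Set A = {2, 7, 16, 23, 24, 25, 28, 30, 34}
Set T = {1, 2, 13, 15, 16, 18, 23, 31, 33, 34, 36}
Elements to remove from A (in A, not in T): {7, 24, 25, 28, 30} → 5 removals
Elements to add to A (in T, not in A): {1, 13, 15, 18, 31, 33, 36} → 7 additions
Total edits = 5 + 7 = 12

12


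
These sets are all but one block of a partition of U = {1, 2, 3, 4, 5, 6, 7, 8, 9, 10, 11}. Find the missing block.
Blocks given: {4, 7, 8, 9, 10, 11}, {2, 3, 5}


U = {1, 2, 3, 4, 5, 6, 7, 8, 9, 10, 11}
Shown blocks: {4, 7, 8, 9, 10, 11}, {2, 3, 5}
A partition's blocks are pairwise disjoint and cover U, so the missing block = U \ (union of shown blocks).
Union of shown blocks: {2, 3, 4, 5, 7, 8, 9, 10, 11}
Missing block = U \ (union) = {1, 6}

{1, 6}


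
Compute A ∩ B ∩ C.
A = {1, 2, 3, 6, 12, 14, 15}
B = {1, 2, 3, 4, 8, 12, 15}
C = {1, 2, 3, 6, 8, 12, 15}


Set A = {1, 2, 3, 6, 12, 14, 15}
Set B = {1, 2, 3, 4, 8, 12, 15}
Set C = {1, 2, 3, 6, 8, 12, 15}
First, A ∩ B = {1, 2, 3, 12, 15}
Then, (A ∩ B) ∩ C = {1, 2, 3, 12, 15}

{1, 2, 3, 12, 15}


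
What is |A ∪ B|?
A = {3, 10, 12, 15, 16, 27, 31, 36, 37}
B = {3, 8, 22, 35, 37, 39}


Set A = {3, 10, 12, 15, 16, 27, 31, 36, 37}, |A| = 9
Set B = {3, 8, 22, 35, 37, 39}, |B| = 6
A ∩ B = {3, 37}, |A ∩ B| = 2
|A ∪ B| = |A| + |B| - |A ∩ B| = 9 + 6 - 2 = 13

13


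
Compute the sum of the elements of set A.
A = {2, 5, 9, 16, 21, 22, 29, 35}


Set A = {2, 5, 9, 16, 21, 22, 29, 35}
Sum = 2 + 5 + 9 + 16 + 21 + 22 + 29 + 35 = 139

139


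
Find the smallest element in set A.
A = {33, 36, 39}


Set A = {33, 36, 39}
Elements in ascending order: 33, 36, 39
The smallest element is 33.

33


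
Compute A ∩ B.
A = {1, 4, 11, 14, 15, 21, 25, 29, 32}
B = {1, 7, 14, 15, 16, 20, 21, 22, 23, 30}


Set A = {1, 4, 11, 14, 15, 21, 25, 29, 32}
Set B = {1, 7, 14, 15, 16, 20, 21, 22, 23, 30}
A ∩ B includes only elements in both sets.
Check each element of A against B:
1 ✓, 4 ✗, 11 ✗, 14 ✓, 15 ✓, 21 ✓, 25 ✗, 29 ✗, 32 ✗
A ∩ B = {1, 14, 15, 21}

{1, 14, 15, 21}


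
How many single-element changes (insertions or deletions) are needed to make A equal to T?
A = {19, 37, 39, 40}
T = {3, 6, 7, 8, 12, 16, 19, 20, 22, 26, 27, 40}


Set A = {19, 37, 39, 40}
Set T = {3, 6, 7, 8, 12, 16, 19, 20, 22, 26, 27, 40}
Elements to remove from A (in A, not in T): {37, 39} → 2 removals
Elements to add to A (in T, not in A): {3, 6, 7, 8, 12, 16, 20, 22, 26, 27} → 10 additions
Total edits = 2 + 10 = 12

12


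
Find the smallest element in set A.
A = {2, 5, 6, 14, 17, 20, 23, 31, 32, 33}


Set A = {2, 5, 6, 14, 17, 20, 23, 31, 32, 33}
Elements in ascending order: 2, 5, 6, 14, 17, 20, 23, 31, 32, 33
The smallest element is 2.

2


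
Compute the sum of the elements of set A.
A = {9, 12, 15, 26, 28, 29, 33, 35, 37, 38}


Set A = {9, 12, 15, 26, 28, 29, 33, 35, 37, 38}
Sum = 9 + 12 + 15 + 26 + 28 + 29 + 33 + 35 + 37 + 38 = 262

262


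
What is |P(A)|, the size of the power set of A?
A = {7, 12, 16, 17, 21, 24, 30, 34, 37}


Set A = {7, 12, 16, 17, 21, 24, 30, 34, 37}
|A| = 9
The power set P(A) contains all subsets of A.
|P(A)| = 2^|A| = 2^9 = 512

512


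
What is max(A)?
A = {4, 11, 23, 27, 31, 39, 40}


Set A = {4, 11, 23, 27, 31, 39, 40}
Elements in ascending order: 4, 11, 23, 27, 31, 39, 40
The largest element is 40.

40


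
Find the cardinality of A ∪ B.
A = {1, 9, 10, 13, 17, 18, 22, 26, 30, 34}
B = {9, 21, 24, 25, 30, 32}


Set A = {1, 9, 10, 13, 17, 18, 22, 26, 30, 34}, |A| = 10
Set B = {9, 21, 24, 25, 30, 32}, |B| = 6
A ∩ B = {9, 30}, |A ∩ B| = 2
|A ∪ B| = |A| + |B| - |A ∩ B| = 10 + 6 - 2 = 14

14


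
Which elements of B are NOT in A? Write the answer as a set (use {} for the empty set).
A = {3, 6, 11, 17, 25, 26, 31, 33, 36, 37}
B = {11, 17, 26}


Set A = {3, 6, 11, 17, 25, 26, 31, 33, 36, 37}
Set B = {11, 17, 26}
Check each element of B against A:
11 ∈ A, 17 ∈ A, 26 ∈ A
Elements of B not in A: {}

{}


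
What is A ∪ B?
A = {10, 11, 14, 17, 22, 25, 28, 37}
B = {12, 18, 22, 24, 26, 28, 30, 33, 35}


Set A = {10, 11, 14, 17, 22, 25, 28, 37}
Set B = {12, 18, 22, 24, 26, 28, 30, 33, 35}
A ∪ B includes all elements in either set.
Elements from A: {10, 11, 14, 17, 22, 25, 28, 37}
Elements from B not already included: {12, 18, 24, 26, 30, 33, 35}
A ∪ B = {10, 11, 12, 14, 17, 18, 22, 24, 25, 26, 28, 30, 33, 35, 37}

{10, 11, 12, 14, 17, 18, 22, 24, 25, 26, 28, 30, 33, 35, 37}


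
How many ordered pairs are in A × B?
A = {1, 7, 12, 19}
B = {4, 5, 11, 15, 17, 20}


Set A = {1, 7, 12, 19} has 4 elements.
Set B = {4, 5, 11, 15, 17, 20} has 6 elements.
|A × B| = |A| × |B| = 4 × 6 = 24

24


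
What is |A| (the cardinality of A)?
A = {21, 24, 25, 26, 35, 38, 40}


Set A = {21, 24, 25, 26, 35, 38, 40}
Listing elements: 21, 24, 25, 26, 35, 38, 40
Counting: 7 elements
|A| = 7

7


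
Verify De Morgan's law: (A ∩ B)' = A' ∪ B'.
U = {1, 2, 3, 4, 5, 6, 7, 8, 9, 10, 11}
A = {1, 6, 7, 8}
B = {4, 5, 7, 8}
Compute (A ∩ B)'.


U = {1, 2, 3, 4, 5, 6, 7, 8, 9, 10, 11}
A = {1, 6, 7, 8}, B = {4, 5, 7, 8}
A ∩ B = {7, 8}
(A ∩ B)' = U \ (A ∩ B) = {1, 2, 3, 4, 5, 6, 9, 10, 11}
Verification via A' ∪ B': A' = {2, 3, 4, 5, 9, 10, 11}, B' = {1, 2, 3, 6, 9, 10, 11}
A' ∪ B' = {1, 2, 3, 4, 5, 6, 9, 10, 11} ✓

{1, 2, 3, 4, 5, 6, 9, 10, 11}


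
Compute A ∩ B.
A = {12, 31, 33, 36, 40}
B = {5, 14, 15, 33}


Set A = {12, 31, 33, 36, 40}
Set B = {5, 14, 15, 33}
A ∩ B includes only elements in both sets.
Check each element of A against B:
12 ✗, 31 ✗, 33 ✓, 36 ✗, 40 ✗
A ∩ B = {33}

{33}
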